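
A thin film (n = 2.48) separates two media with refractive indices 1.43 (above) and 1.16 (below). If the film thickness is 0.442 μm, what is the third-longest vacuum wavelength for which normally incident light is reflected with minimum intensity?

Top surface (1.43 → 2.48): reflection off a higher-index medium gives a half-wave phase shift.
At the lower boundary (n = 2.48 to n = 1.16) the reflected ray undergoes no phase shift.
Exactly one π shift → a net half-wave offset.
For weak reflection here: 2 n t = m λ.
λ = 2 n t / m. The third-longest wavelength is m = 3: λ = 2 × 2.48 × 442 / 3.00 = 731 nm.

731 nm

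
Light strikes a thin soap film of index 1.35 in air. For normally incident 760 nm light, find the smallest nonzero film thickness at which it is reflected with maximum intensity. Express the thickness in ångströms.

1407 Å

Ray reflecting at the top interface goes from n = 1.0 toward n = 1.35: a half-wave phase shift.
Bottom surface (1.35 → 1.0): reflection off a lower-index medium gives no phase shift.
The two reflections differ by half a wavelength.
For bright reflection here: 2 n t = (m + ½) λ.
Minimum at m = 0: t = λ / (4 n) = 760 / (4 × 1.35) = 141 nm.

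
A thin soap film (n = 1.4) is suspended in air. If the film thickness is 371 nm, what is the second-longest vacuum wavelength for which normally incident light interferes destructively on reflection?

519 nm

At the upper boundary (n = 1.0 to n = 1.4) the reflected ray undergoes a half-wave phase shift.
At the lower boundary (n = 1.4 to n = 1.0) the reflected ray undergoes no phase shift.
Net: one phase inversion between the two reflected rays.
With one net inversion, destructive interference in reflection requires 2 n t = m λ.
λ = 2 n t / m. The second-longest wavelength is m = 2: λ = 2 × 1.4 × 371 / 2.00 = 519 nm.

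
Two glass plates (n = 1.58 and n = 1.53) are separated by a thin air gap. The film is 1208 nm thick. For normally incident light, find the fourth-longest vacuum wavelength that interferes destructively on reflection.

604 nm

Ray reflecting at the top interface goes from n = 1.58 toward n = 1.0: no phase shift.
Bottom surface (1.0 → 1.53): reflection off a higher-index medium gives a half-wave phase shift.
Net: one phase inversion between the two reflected rays.
So the condition for destructive reflection is 2 n t = m λ.
λ = 2 n t / m. The fourth-longest wavelength is m = 4: λ = 2 × 1.0 × 1208 / 4.00 = 604 nm.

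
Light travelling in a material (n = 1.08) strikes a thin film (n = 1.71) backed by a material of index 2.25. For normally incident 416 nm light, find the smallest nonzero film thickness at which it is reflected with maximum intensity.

At the upper boundary (n = 1.08 to n = 1.71) the reflected ray undergoes a half-wave phase shift.
Ray reflecting at the bottom interface goes from n = 1.71 toward n = 2.25: a half-wave phase shift.
The two reflections carry the same phase change, so no net offset.
For strong reflection here: 2 n t = m λ.
Minimum nonzero at m = 1: t = λ / (2 n) = 416 / (2 × 1.71) = 122 nm.

122 nm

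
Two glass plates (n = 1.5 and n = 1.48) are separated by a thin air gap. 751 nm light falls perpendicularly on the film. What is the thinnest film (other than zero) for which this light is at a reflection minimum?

Ray reflecting at the top interface goes from n = 1.5 toward n = 1.0: no phase shift.
Ray reflecting at the bottom interface goes from n = 1.0 toward n = 1.48: a half-wave phase shift.
Net: one phase inversion between the two reflected rays.
So the condition for destructive reflection is 2 n t = m λ.
Minimum nonzero at m = 1: t = λ / (2 n) = 751 / (2 × 1.0) = 376 nm.

376 nm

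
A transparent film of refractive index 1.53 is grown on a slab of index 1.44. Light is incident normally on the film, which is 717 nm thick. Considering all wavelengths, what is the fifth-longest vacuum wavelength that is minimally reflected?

At the upper boundary (n = 1.0 to n = 1.53) the reflected ray undergoes a half-wave phase shift.
At the lower boundary (n = 1.53 to n = 1.44) the reflected ray undergoes no phase shift.
Exactly one π shift → a net half-wave offset.
For minimum reflection here: 2 n t = m λ.
λ = 2 n t / m. The fifth-longest wavelength is m = 5: λ = 2 × 1.53 × 717 / 5.00 = 439 nm.

439 nm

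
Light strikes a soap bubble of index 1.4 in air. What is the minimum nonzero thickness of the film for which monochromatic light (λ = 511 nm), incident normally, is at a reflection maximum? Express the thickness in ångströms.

913 Å

Ray reflecting at the top interface goes from n = 1.0 toward n = 1.4: a half-wave phase shift.
Bottom surface (1.4 → 1.0): reflection off a lower-index medium gives no phase shift.
Net: one phase inversion between the two reflected rays.
With one net inversion, constructive interference in reflection requires 2 n t = (m + ½) λ.
Minimum at m = 0: t = λ / (4 n) = 511 / (4 × 1.4) = 91.3 nm.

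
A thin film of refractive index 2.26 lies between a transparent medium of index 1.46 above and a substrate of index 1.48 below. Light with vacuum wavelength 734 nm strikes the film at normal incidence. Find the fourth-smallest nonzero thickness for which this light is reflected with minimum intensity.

650 nm

At the upper boundary (n = 1.46 to n = 2.26) the reflected ray undergoes a half-wave phase shift.
Bottom surface (2.26 → 1.48): reflection off a lower-index medium gives no phase shift.
Net: one phase inversion between the two reflected rays.
So the condition for destructive reflection is 2 n t = m λ.
The fourth-smallest nonzero thickness corresponds to m = 4: t = m λ / (2 n) = 4.00 × 734 / (2 × 2.26) = 650 nm.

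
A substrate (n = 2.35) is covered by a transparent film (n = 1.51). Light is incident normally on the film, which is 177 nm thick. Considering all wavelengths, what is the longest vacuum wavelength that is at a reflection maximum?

Ray reflecting at the top interface goes from n = 1.0 toward n = 1.51: a half-wave phase shift.
At the lower boundary (n = 1.51 to n = 2.35) the reflected ray undergoes a half-wave phase shift.
The two reflections carry the same phase change, so no net offset.
So the condition for constructive reflection is 2 n t = m λ.
λ = 2 n t / m. The longest wavelength is m = 1: λ = 2 × 1.51 × 177 / 1.00 = 535 nm.

535 nm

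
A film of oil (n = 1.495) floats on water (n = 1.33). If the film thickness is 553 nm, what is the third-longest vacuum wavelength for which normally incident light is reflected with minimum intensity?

551 nm

Ray reflecting at the top interface goes from n = 1.0 toward n = 1.495: a half-wave phase shift.
At the lower boundary (n = 1.495 to n = 1.33) the reflected ray undergoes no phase shift.
Net: one phase inversion between the two reflected rays.
With one net inversion, destructive interference in reflection requires 2 n t = m λ.
λ = 2 n t / m. The third-longest wavelength is m = 3: λ = 2 × 1.495 × 553 / 3.00 = 551 nm.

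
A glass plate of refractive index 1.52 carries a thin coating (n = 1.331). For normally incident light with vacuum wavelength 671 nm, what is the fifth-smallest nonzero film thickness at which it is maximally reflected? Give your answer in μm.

At the upper boundary (n = 1.0 to n = 1.331) the reflected ray undergoes a half-wave phase shift.
Ray reflecting at the bottom interface goes from n = 1.331 toward n = 1.52: a half-wave phase shift.
Net: no relative phase inversion (both shifts match).
For strong reflection here: 2 n t = m λ.
The fifth-smallest nonzero thickness corresponds to m = 5: t = m λ / (2 n) = 5.00 × 671 / (2 × 1.331) = 1260 nm.

1.26 μm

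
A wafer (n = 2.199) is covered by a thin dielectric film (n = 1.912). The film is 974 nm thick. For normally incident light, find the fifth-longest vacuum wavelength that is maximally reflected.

745 nm

Top surface (1.0 → 1.912): reflection off a higher-index medium gives a half-wave phase shift.
At the lower boundary (n = 1.912 to n = 2.199) the reflected ray undergoes a half-wave phase shift.
Zero or two π shifts → no net half-wave offset.
So the condition for constructive reflection is 2 n t = m λ.
λ = 2 n t / m. The fifth-longest wavelength is m = 5: λ = 2 × 1.912 × 974 / 5.00 = 745 nm.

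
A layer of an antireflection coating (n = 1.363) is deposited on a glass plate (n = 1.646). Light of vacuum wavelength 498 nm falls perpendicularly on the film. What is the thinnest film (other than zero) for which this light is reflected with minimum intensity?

Ray reflecting at the top interface goes from n = 1.0 toward n = 1.363: a half-wave phase shift.
At the lower boundary (n = 1.363 to n = 1.646) the reflected ray undergoes a half-wave phase shift.
Net: no relative phase inversion (both shifts match).
With no net inversion, destructive interference in reflection requires 2 n t = (m + ½) λ.
Minimum at m = 0: t = λ / (4 n) = 498 / (4 × 1.363) = 91.3 nm.

91.3 nm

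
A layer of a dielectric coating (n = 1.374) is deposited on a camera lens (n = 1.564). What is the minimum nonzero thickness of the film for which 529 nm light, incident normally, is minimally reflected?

96.3 nm

Ray reflecting at the top interface goes from n = 1.0 toward n = 1.374: a half-wave phase shift.
Bottom surface (1.374 → 1.564): reflection off a higher-index medium gives a half-wave phase shift.
The two reflections carry the same phase change, so no net offset.
With no net inversion, destructive interference in reflection requires 2 n t = (m + ½) λ.
Minimum at m = 0: t = λ / (4 n) = 529 / (4 × 1.374) = 96.3 nm.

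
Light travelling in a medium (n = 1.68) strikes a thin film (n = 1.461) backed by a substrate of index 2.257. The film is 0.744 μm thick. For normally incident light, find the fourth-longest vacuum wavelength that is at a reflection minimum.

Ray reflecting at the top interface goes from n = 1.68 toward n = 1.461: no phase shift.
At the lower boundary (n = 1.461 to n = 2.257) the reflected ray undergoes a half-wave phase shift.
Exactly one π shift → a net half-wave offset.
So the condition for destructive reflection is 2 n t = m λ.
λ = 2 n t / m. The fourth-longest wavelength is m = 4: λ = 2 × 1.461 × 744 / 4.00 = 543 nm.

543 nm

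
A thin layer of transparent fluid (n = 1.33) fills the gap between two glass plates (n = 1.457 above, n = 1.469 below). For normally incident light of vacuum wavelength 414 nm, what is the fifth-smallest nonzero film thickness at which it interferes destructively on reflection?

At the upper boundary (n = 1.457 to n = 1.33) the reflected ray undergoes no phase shift.
At the lower boundary (n = 1.33 to n = 1.469) the reflected ray undergoes a half-wave phase shift.
Exactly one π shift → a net half-wave offset.
For dark reflection here: 2 n t = m λ.
The fifth-smallest nonzero thickness corresponds to m = 5: t = m λ / (2 n) = 5.00 × 414 / (2 × 1.33) = 778 nm.

778 nm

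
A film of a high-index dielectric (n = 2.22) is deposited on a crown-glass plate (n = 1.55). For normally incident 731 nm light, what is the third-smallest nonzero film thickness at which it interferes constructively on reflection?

Top surface (1.0 → 2.22): reflection off a higher-index medium gives a half-wave phase shift.
At the lower boundary (n = 2.22 to n = 1.55) the reflected ray undergoes no phase shift.
The two reflections differ by half a wavelength.
So the condition for constructive reflection is 2 n t = (m + ½) λ.
The third-smallest nonzero thickness corresponds to m = 2: t = (m + ½) λ / (2 n) = 2.50 × 731 / (2 × 2.22) = 412 nm.

412 nm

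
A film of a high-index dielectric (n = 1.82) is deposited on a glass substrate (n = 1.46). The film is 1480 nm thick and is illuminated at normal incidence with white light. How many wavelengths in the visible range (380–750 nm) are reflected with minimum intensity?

Top surface (1.0 → 1.82): reflection off a higher-index medium gives a half-wave phase shift.
Ray reflecting at the bottom interface goes from n = 1.82 toward n = 1.46: no phase shift.
Net: one phase inversion between the two reflected rays.
With one net inversion, destructive interference in reflection requires 2 n t = m λ.
λ = 2 n t / m = 5387 / m nm.
m=7: 770 nm (IR); m=8: 673 nm (visible); m=9: 599 nm (visible); m=10: 539 nm (visible); m=11: 490 nm (visible); m=12: 449 nm (visible); m=13: 414 nm (visible); m=14: 385 nm (visible); m=15: 359 nm (UV).

7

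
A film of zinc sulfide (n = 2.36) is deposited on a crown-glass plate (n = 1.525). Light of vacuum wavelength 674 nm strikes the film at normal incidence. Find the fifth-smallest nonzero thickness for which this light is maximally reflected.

643 nm

Ray reflecting at the top interface goes from n = 1.0 toward n = 2.36: a half-wave phase shift.
Ray reflecting at the bottom interface goes from n = 2.36 toward n = 1.525: no phase shift.
Net: one phase inversion between the two reflected rays.
With one net inversion, constructive interference in reflection requires 2 n t = (m + ½) λ.
The fifth-smallest nonzero thickness corresponds to m = 4: t = (m + ½) λ / (2 n) = 4.50 × 674 / (2 × 2.36) = 643 nm.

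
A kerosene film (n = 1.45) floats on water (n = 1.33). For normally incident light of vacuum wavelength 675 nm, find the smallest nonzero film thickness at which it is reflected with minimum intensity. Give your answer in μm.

Ray reflecting at the top interface goes from n = 1.0 toward n = 1.45: a half-wave phase shift.
Ray reflecting at the bottom interface goes from n = 1.45 toward n = 1.33: no phase shift.
Exactly one π shift → a net half-wave offset.
For minimum reflection here: 2 n t = m λ.
Minimum nonzero at m = 1: t = λ / (2 n) = 675 / (2 × 1.45) = 233 nm.

0.233 μm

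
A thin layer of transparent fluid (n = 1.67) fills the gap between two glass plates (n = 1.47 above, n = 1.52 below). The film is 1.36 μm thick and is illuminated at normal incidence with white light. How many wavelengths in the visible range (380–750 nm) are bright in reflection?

Ray reflecting at the top interface goes from n = 1.47 toward n = 1.67: a half-wave phase shift.
Bottom surface (1.67 → 1.52): reflection off a lower-index medium gives no phase shift.
The two reflections differ by half a wavelength.
With one net inversion, constructive interference in reflection requires 2 n t = (m + ½) λ.
λ = 2 n t / (m + ½) = 4542 / (m + ½) nm.
m=5: 826 nm (IR); m=6: 699 nm (visible); m=7: 606 nm (visible); m=8: 534 nm (visible); m=9: 478 nm (visible); m=10: 433 nm (visible); m=11: 395 nm (visible); m=12: 363 nm (UV).

6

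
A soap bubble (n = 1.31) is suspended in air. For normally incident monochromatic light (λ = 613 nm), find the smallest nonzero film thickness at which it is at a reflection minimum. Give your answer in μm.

Ray reflecting at the top interface goes from n = 1.0 toward n = 1.31: a half-wave phase shift.
Ray reflecting at the bottom interface goes from n = 1.31 toward n = 1.0: no phase shift.
Exactly one π shift → a net half-wave offset.
So the condition for destructive reflection is 2 n t = m λ.
Minimum nonzero at m = 1: t = λ / (2 n) = 613 / (2 × 1.31) = 234 nm.

0.234 μm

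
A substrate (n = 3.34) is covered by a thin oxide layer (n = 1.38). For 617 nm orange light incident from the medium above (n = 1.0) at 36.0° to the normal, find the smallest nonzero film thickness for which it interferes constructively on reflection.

Ray reflecting at the top interface goes from n = 1.0 toward n = 1.38: a half-wave phase shift.
Bottom surface (1.38 → 3.34): reflection off a higher-index medium gives a half-wave phase shift.
The two reflections carry the same phase change, so no net offset.
With no net inversion, constructive interference in reflection requires 2 n t cos θ_r = m λ.
Snell's law: 1.0 sin 36.0° = 1.38 sin θ_r → sin θ_r = 0.426, cos θ_r = 0.905.
Minimum nonzero at m = 1: t = λ / (2 n cos θ_r) = 617 / (2 × 1.38 × 0.905) = 247 nm.

247 nm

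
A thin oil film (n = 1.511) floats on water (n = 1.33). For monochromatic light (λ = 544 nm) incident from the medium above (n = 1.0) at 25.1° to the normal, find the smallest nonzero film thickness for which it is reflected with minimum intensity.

188 nm

At the upper boundary (n = 1.0 to n = 1.511) the reflected ray undergoes a half-wave phase shift.
At the lower boundary (n = 1.511 to n = 1.33) the reflected ray undergoes no phase shift.
Net: one phase inversion between the two reflected rays.
For dark reflection here: 2 n t cos θ_r = m λ.
Snell's law: 1.0 sin 25.1° = 1.511 sin θ_r → sin θ_r = 0.281, cos θ_r = 0.960.
Minimum nonzero at m = 1: t = λ / (2 n cos θ_r) = 544 / (2 × 1.511 × 0.960) = 188 nm.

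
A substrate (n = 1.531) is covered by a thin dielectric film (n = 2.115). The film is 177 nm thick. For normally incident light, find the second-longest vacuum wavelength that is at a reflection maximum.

Top surface (1.0 → 2.115): reflection off a higher-index medium gives a half-wave phase shift.
Ray reflecting at the bottom interface goes from n = 2.115 toward n = 1.531: no phase shift.
The two reflections differ by half a wavelength.
With one net inversion, constructive interference in reflection requires 2 n t = (m + ½) λ.
λ = 2 n t / (m + ½). The second-longest wavelength is m = 1: λ = 2 × 2.115 × 177 / 1.50 = 499 nm.

499 nm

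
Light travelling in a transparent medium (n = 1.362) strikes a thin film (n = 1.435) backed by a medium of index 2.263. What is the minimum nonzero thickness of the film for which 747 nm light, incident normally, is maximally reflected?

At the upper boundary (n = 1.362 to n = 1.435) the reflected ray undergoes a half-wave phase shift.
Bottom surface (1.435 → 2.263): reflection off a higher-index medium gives a half-wave phase shift.
The two reflections carry the same phase change, so no net offset.
So the condition for constructive reflection is 2 n t = m λ.
Minimum nonzero at m = 1: t = λ / (2 n) = 747 / (2 × 1.435) = 260 nm.

260 nm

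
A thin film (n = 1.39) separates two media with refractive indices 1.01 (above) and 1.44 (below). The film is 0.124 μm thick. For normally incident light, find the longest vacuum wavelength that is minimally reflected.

At the upper boundary (n = 1.01 to n = 1.39) the reflected ray undergoes a half-wave phase shift.
Bottom surface (1.39 → 1.44): reflection off a higher-index medium gives a half-wave phase shift.
Zero or two π shifts → no net half-wave offset.
With no net inversion, destructive interference in reflection requires 2 n t = (m + ½) λ.
λ = 2 n t / (m + ½). The longest wavelength is m = 0: λ = 2 × 1.39 × 124 / 0.500 = 689 nm.

689 nm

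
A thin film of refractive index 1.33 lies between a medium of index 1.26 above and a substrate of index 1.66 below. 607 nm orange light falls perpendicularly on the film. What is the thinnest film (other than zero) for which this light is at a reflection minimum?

114 nm

At the upper boundary (n = 1.26 to n = 1.33) the reflected ray undergoes a half-wave phase shift.
Ray reflecting at the bottom interface goes from n = 1.33 toward n = 1.66: a half-wave phase shift.
Zero or two π shifts → no net half-wave offset.
For weak reflection here: 2 n t = (m + ½) λ.
Minimum at m = 0: t = λ / (4 n) = 607 / (4 × 1.33) = 114 nm.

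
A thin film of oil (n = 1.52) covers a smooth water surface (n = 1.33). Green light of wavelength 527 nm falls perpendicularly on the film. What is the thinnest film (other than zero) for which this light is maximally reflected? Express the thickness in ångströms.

Ray reflecting at the top interface goes from n = 1.0 toward n = 1.52: a half-wave phase shift.
Bottom surface (1.52 → 1.33): reflection off a lower-index medium gives no phase shift.
Exactly one π shift → a net half-wave offset.
With one net inversion, constructive interference in reflection requires 2 n t = (m + ½) λ.
Minimum at m = 0: t = λ / (4 n) = 527 / (4 × 1.52) = 86.7 nm.

867 Å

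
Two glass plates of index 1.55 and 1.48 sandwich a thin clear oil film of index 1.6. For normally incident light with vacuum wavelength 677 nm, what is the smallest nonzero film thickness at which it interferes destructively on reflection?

Ray reflecting at the top interface goes from n = 1.55 toward n = 1.6: a half-wave phase shift.
Ray reflecting at the bottom interface goes from n = 1.6 toward n = 1.48: no phase shift.
The two reflections differ by half a wavelength.
So the condition for destructive reflection is 2 n t = m λ.
The smallest nonzero thickness corresponds to m = 1: t = m λ / (2 n) = 1.00 × 677 / (2 × 1.6) = 212 nm.

212 nm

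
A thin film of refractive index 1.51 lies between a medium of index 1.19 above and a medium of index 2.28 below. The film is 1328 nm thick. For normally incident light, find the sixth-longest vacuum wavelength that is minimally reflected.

Ray reflecting at the top interface goes from n = 1.19 toward n = 1.51: a half-wave phase shift.
At the lower boundary (n = 1.51 to n = 2.28) the reflected ray undergoes a half-wave phase shift.
Zero or two π shifts → no net half-wave offset.
With no net inversion, destructive interference in reflection requires 2 n t = (m + ½) λ.
λ = 2 n t / (m + ½). The sixth-longest wavelength is m = 5: λ = 2 × 1.51 × 1328 / 5.50 = 729 nm.

729 nm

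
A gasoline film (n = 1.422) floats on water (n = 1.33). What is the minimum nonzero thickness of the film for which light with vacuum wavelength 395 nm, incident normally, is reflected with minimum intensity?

Ray reflecting at the top interface goes from n = 1.0 toward n = 1.422: a half-wave phase shift.
At the lower boundary (n = 1.422 to n = 1.33) the reflected ray undergoes no phase shift.
Exactly one π shift → a net half-wave offset.
So the condition for destructive reflection is 2 n t = m λ.
Minimum nonzero at m = 1: t = λ / (2 n) = 395 / (2 × 1.422) = 139 nm.

139 nm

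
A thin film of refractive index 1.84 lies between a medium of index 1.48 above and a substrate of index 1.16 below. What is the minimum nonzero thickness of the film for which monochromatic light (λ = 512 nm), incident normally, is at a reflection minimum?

139 nm

Top surface (1.48 → 1.84): reflection off a higher-index medium gives a half-wave phase shift.
At the lower boundary (n = 1.84 to n = 1.16) the reflected ray undergoes no phase shift.
Exactly one π shift → a net half-wave offset.
So the condition for destructive reflection is 2 n t = m λ.
Minimum nonzero at m = 1: t = λ / (2 n) = 512 / (2 × 1.84) = 139 nm.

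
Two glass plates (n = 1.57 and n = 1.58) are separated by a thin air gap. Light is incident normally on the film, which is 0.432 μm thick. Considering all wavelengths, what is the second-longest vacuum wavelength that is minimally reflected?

432 nm

At the upper boundary (n = 1.57 to n = 1.0) the reflected ray undergoes no phase shift.
Ray reflecting at the bottom interface goes from n = 1.0 toward n = 1.58: a half-wave phase shift.
Net: one phase inversion between the two reflected rays.
With one net inversion, destructive interference in reflection requires 2 n t = m λ.
λ = 2 n t / m. The second-longest wavelength is m = 2: λ = 2 × 1.0 × 432 / 2.00 = 432 nm.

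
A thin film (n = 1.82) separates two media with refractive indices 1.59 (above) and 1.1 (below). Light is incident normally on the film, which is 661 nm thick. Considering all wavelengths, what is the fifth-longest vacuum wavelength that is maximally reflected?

Top surface (1.59 → 1.82): reflection off a higher-index medium gives a half-wave phase shift.
Ray reflecting at the bottom interface goes from n = 1.82 toward n = 1.1: no phase shift.
Net: one phase inversion between the two reflected rays.
With one net inversion, constructive interference in reflection requires 2 n t = (m + ½) λ.
λ = 2 n t / (m + ½). The fifth-longest wavelength is m = 4: λ = 2 × 1.82 × 661 / 4.50 = 535 nm.

535 nm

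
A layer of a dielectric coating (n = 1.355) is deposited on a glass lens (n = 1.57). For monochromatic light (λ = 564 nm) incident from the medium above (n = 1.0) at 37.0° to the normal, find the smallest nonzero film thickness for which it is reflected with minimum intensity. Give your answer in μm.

0.116 μm

At the upper boundary (n = 1.0 to n = 1.355) the reflected ray undergoes a half-wave phase shift.
At the lower boundary (n = 1.355 to n = 1.57) the reflected ray undergoes a half-wave phase shift.
Zero or two π shifts → no net half-wave offset.
With no net inversion, destructive interference in reflection requires 2 n t cos θ_r = (m + ½) λ.
Snell's law: 1.0 sin 37.0° = 1.355 sin θ_r → sin θ_r = 0.444, cos θ_r = 0.896.
Minimum at m = 0: t = λ / (4 n cos θ_r) = 564 / (4 × 1.355 × 0.896) = 116 nm.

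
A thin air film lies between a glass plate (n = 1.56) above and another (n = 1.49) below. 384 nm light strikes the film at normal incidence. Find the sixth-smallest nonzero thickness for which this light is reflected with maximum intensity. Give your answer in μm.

Ray reflecting at the top interface goes from n = 1.56 toward n = 1.0: no phase shift.
Bottom surface (1.0 → 1.49): reflection off a higher-index medium gives a half-wave phase shift.
Exactly one π shift → a net half-wave offset.
So the condition for constructive reflection is 2 n t = (m + ½) λ.
The sixth-smallest nonzero thickness corresponds to m = 5: t = (m + ½) λ / (2 n) = 5.50 × 384 / (2 × 1.0) = 1056 nm.

1.06 μm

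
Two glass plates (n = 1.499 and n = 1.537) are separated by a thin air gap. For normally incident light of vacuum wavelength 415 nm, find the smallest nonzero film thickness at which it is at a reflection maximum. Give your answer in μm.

0.104 μm

Ray reflecting at the top interface goes from n = 1.499 toward n = 1.0: no phase shift.
Ray reflecting at the bottom interface goes from n = 1.0 toward n = 1.537: a half-wave phase shift.
Exactly one π shift → a net half-wave offset.
With one net inversion, constructive interference in reflection requires 2 n t = (m + ½) λ.
Minimum at m = 0: t = λ / (4 n) = 415 / (4 × 1.0) = 104 nm.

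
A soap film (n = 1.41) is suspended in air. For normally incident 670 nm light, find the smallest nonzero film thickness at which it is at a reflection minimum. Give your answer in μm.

At the upper boundary (n = 1.0 to n = 1.41) the reflected ray undergoes a half-wave phase shift.
At the lower boundary (n = 1.41 to n = 1.0) the reflected ray undergoes no phase shift.
Net: one phase inversion between the two reflected rays.
With one net inversion, destructive interference in reflection requires 2 n t = m λ.
Minimum nonzero at m = 1: t = λ / (2 n) = 670 / (2 × 1.41) = 238 nm.

0.238 μm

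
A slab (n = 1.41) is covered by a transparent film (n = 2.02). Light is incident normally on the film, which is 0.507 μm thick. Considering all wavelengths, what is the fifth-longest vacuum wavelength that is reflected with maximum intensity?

Top surface (1.0 → 2.02): reflection off a higher-index medium gives a half-wave phase shift.
Ray reflecting at the bottom interface goes from n = 2.02 toward n = 1.41: no phase shift.
Net: one phase inversion between the two reflected rays.
So the condition for constructive reflection is 2 n t = (m + ½) λ.
λ = 2 n t / (m + ½). The fifth-longest wavelength is m = 4: λ = 2 × 2.02 × 507 / 4.50 = 455 nm.

455 nm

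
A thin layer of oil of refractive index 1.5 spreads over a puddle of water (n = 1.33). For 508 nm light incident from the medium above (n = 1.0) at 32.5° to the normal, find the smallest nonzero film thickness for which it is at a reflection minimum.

181 nm

Top surface (1.0 → 1.5): reflection off a higher-index medium gives a half-wave phase shift.
At the lower boundary (n = 1.5 to n = 1.33) the reflected ray undergoes no phase shift.
Net: one phase inversion between the two reflected rays.
For minimum reflection here: 2 n t cos θ_r = m λ.
Snell's law: 1.0 sin 32.5° = 1.5 sin θ_r → sin θ_r = 0.358, cos θ_r = 0.934.
Minimum nonzero at m = 1: t = λ / (2 n cos θ_r) = 508 / (2 × 1.5 × 0.934) = 181 nm.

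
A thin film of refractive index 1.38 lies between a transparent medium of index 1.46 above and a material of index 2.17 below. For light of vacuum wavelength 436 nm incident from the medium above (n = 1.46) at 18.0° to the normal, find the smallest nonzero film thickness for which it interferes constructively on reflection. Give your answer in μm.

0.0836 μm

At the upper boundary (n = 1.46 to n = 1.38) the reflected ray undergoes no phase shift.
Bottom surface (1.38 → 2.17): reflection off a higher-index medium gives a half-wave phase shift.
The two reflections differ by half a wavelength.
So the condition for constructive reflection is 2 n t cos θ_r = (m + ½) λ.
Snell's law: 1.46 sin 18.0° = 1.38 sin θ_r → sin θ_r = 0.327, cos θ_r = 0.945.
Minimum at m = 0: t = λ / (4 n cos θ_r) = 436 / (4 × 1.38 × 0.945) = 83.6 nm.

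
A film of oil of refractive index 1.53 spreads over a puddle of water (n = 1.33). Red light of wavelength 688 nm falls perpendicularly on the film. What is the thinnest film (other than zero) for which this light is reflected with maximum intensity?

At the upper boundary (n = 1.0 to n = 1.53) the reflected ray undergoes a half-wave phase shift.
At the lower boundary (n = 1.53 to n = 1.33) the reflected ray undergoes no phase shift.
The two reflections differ by half a wavelength.
With one net inversion, constructive interference in reflection requires 2 n t = (m + ½) λ.
Minimum at m = 0: t = λ / (4 n) = 688 / (4 × 1.53) = 112 nm.

112 nm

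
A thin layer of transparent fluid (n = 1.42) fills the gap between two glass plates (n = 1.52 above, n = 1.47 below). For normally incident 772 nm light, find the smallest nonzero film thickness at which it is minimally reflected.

At the upper boundary (n = 1.52 to n = 1.42) the reflected ray undergoes no phase shift.
At the lower boundary (n = 1.42 to n = 1.47) the reflected ray undergoes a half-wave phase shift.
Net: one phase inversion between the two reflected rays.
So the condition for destructive reflection is 2 n t = m λ.
Minimum nonzero at m = 1: t = λ / (2 n) = 772 / (2 × 1.42) = 272 nm.

272 nm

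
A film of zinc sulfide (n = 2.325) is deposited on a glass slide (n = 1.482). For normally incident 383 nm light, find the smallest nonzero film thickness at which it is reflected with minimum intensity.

Ray reflecting at the top interface goes from n = 1.0 toward n = 2.325: a half-wave phase shift.
Bottom surface (2.325 → 1.482): reflection off a lower-index medium gives no phase shift.
Exactly one π shift → a net half-wave offset.
With one net inversion, destructive interference in reflection requires 2 n t = m λ.
Minimum nonzero at m = 1: t = λ / (2 n) = 383 / (2 × 2.325) = 82.4 nm.

82.4 nm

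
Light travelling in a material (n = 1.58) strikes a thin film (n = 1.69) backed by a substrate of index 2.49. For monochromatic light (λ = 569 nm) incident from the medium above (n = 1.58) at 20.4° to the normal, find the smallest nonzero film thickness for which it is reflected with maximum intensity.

178 nm

Ray reflecting at the top interface goes from n = 1.58 toward n = 1.69: a half-wave phase shift.
At the lower boundary (n = 1.69 to n = 2.49) the reflected ray undergoes a half-wave phase shift.
The two reflections carry the same phase change, so no net offset.
For bright reflection here: 2 n t cos θ_r = m λ.
Snell's law: 1.58 sin 20.4° = 1.69 sin θ_r → sin θ_r = 0.326, cos θ_r = 0.945.
Minimum nonzero at m = 1: t = λ / (2 n cos θ_r) = 569 / (2 × 1.69 × 0.945) = 178 nm.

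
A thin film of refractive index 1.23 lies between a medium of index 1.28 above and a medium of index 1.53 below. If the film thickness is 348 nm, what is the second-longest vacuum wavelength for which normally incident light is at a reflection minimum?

428 nm

At the upper boundary (n = 1.28 to n = 1.23) the reflected ray undergoes no phase shift.
Ray reflecting at the bottom interface goes from n = 1.23 toward n = 1.53: a half-wave phase shift.
Net: one phase inversion between the two reflected rays.
For dark reflection here: 2 n t = m λ.
λ = 2 n t / m. The second-longest wavelength is m = 2: λ = 2 × 1.23 × 348 / 2.00 = 428 nm.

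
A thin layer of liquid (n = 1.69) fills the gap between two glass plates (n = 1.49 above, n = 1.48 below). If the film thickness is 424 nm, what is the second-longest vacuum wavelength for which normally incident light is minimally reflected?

717 nm

Ray reflecting at the top interface goes from n = 1.49 toward n = 1.69: a half-wave phase shift.
At the lower boundary (n = 1.69 to n = 1.48) the reflected ray undergoes no phase shift.
Exactly one π shift → a net half-wave offset.
So the condition for destructive reflection is 2 n t = m λ.
λ = 2 n t / m. The second-longest wavelength is m = 2: λ = 2 × 1.69 × 424 / 2.00 = 717 nm.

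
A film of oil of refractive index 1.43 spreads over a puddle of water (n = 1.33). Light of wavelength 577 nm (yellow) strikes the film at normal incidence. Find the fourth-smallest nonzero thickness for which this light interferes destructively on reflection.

Ray reflecting at the top interface goes from n = 1.0 toward n = 1.43: a half-wave phase shift.
Ray reflecting at the bottom interface goes from n = 1.43 toward n = 1.33: no phase shift.
Net: one phase inversion between the two reflected rays.
So the condition for destructive reflection is 2 n t = m λ.
The fourth-smallest nonzero thickness corresponds to m = 4: t = m λ / (2 n) = 4.00 × 577 / (2 × 1.43) = 807 nm.

807 nm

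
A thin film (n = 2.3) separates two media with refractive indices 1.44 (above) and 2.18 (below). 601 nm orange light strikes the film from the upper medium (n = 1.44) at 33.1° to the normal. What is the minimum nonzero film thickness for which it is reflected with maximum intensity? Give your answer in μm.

0.0695 μm

Top surface (1.44 → 2.3): reflection off a higher-index medium gives a half-wave phase shift.
Ray reflecting at the bottom interface goes from n = 2.3 toward n = 2.18: no phase shift.
Net: one phase inversion between the two reflected rays.
With one net inversion, constructive interference in reflection requires 2 n t cos θ_r = (m + ½) λ.
Snell's law: 1.44 sin 33.1° = 2.3 sin θ_r → sin θ_r = 0.342, cos θ_r = 0.940.
Minimum at m = 0: t = λ / (4 n cos θ_r) = 601 / (4 × 2.3 × 0.940) = 69.5 nm.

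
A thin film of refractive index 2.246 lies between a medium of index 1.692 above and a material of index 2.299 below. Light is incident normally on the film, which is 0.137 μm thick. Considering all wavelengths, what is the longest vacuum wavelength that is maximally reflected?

615 nm

At the upper boundary (n = 1.692 to n = 2.246) the reflected ray undergoes a half-wave phase shift.
Bottom surface (2.246 → 2.299): reflection off a higher-index medium gives a half-wave phase shift.
Zero or two π shifts → no net half-wave offset.
For bright reflection here: 2 n t = m λ.
λ = 2 n t / m. The longest wavelength is m = 1: λ = 2 × 2.246 × 137 / 1.00 = 615 nm.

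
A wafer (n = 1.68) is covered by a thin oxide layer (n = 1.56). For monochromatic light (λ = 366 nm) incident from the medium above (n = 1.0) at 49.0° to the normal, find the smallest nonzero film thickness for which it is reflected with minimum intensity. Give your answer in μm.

0.0670 μm

Top surface (1.0 → 1.56): reflection off a higher-index medium gives a half-wave phase shift.
At the lower boundary (n = 1.56 to n = 1.68) the reflected ray undergoes a half-wave phase shift.
The two reflections carry the same phase change, so no net offset.
With no net inversion, destructive interference in reflection requires 2 n t cos θ_r = (m + ½) λ.
Snell's law: 1.0 sin 49.0° = 1.56 sin θ_r → sin θ_r = 0.484, cos θ_r = 0.875.
Minimum at m = 0: t = λ / (4 n cos θ_r) = 366 / (4 × 1.56 × 0.875) = 67.0 nm.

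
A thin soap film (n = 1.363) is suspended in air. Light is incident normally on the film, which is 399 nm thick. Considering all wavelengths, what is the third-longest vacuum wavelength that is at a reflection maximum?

435 nm

Ray reflecting at the top interface goes from n = 1.0 toward n = 1.363: a half-wave phase shift.
At the lower boundary (n = 1.363 to n = 1.0) the reflected ray undergoes no phase shift.
The two reflections differ by half a wavelength.
So the condition for constructive reflection is 2 n t = (m + ½) λ.
λ = 2 n t / (m + ½). The third-longest wavelength is m = 2: λ = 2 × 1.363 × 399 / 2.50 = 435 nm.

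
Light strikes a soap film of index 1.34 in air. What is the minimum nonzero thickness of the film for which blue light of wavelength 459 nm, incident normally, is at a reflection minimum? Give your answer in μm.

Ray reflecting at the top interface goes from n = 1.0 toward n = 1.34: a half-wave phase shift.
At the lower boundary (n = 1.34 to n = 1.0) the reflected ray undergoes no phase shift.
The two reflections differ by half a wavelength.
For weak reflection here: 2 n t = m λ.
Minimum nonzero at m = 1: t = λ / (2 n) = 459 / (2 × 1.34) = 171 nm.

0.171 μm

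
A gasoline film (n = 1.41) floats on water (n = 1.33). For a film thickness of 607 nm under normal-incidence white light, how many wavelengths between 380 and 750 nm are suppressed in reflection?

2

Top surface (1.0 → 1.41): reflection off a higher-index medium gives a half-wave phase shift.
Bottom surface (1.41 → 1.33): reflection off a lower-index medium gives no phase shift.
Exactly one π shift → a net half-wave offset.
For weak reflection here: 2 n t = m λ.
λ = 2 n t / m = 1712 / m nm.
m=2: 856 nm (IR); m=3: 571 nm (visible); m=4: 428 nm (visible); m=5: 342 nm (UV).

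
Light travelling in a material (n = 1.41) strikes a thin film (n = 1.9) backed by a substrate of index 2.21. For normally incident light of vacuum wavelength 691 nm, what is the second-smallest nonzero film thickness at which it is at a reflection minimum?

At the upper boundary (n = 1.41 to n = 1.9) the reflected ray undergoes a half-wave phase shift.
At the lower boundary (n = 1.9 to n = 2.21) the reflected ray undergoes a half-wave phase shift.
Zero or two π shifts → no net half-wave offset.
So the condition for destructive reflection is 2 n t = (m + ½) λ.
The second-smallest nonzero thickness corresponds to m = 1: t = (m + ½) λ / (2 n) = 1.50 × 691 / (2 × 1.9) = 273 nm.

273 nm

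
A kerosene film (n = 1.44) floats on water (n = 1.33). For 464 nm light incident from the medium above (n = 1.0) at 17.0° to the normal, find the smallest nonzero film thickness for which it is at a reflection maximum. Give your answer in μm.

0.0823 μm

Ray reflecting at the top interface goes from n = 1.0 toward n = 1.44: a half-wave phase shift.
Bottom surface (1.44 → 1.33): reflection off a lower-index medium gives no phase shift.
Exactly one π shift → a net half-wave offset.
With one net inversion, constructive interference in reflection requires 2 n t cos θ_r = (m + ½) λ.
Snell's law: 1.0 sin 17.0° = 1.44 sin θ_r → sin θ_r = 0.203, cos θ_r = 0.979.
Minimum at m = 0: t = λ / (4 n cos θ_r) = 464 / (4 × 1.44 × 0.979) = 82.3 nm.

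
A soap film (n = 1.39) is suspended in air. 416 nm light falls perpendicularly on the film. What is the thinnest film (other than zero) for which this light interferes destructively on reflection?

Ray reflecting at the top interface goes from n = 1.0 toward n = 1.39: a half-wave phase shift.
Bottom surface (1.39 → 1.0): reflection off a lower-index medium gives no phase shift.
Net: one phase inversion between the two reflected rays.
With one net inversion, destructive interference in reflection requires 2 n t = m λ.
Minimum nonzero at m = 1: t = λ / (2 n) = 416 / (2 × 1.39) = 150 nm.

150 nm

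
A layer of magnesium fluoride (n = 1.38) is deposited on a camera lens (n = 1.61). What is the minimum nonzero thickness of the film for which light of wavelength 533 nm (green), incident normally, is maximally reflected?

At the upper boundary (n = 1.0 to n = 1.38) the reflected ray undergoes a half-wave phase shift.
Bottom surface (1.38 → 1.61): reflection off a higher-index medium gives a half-wave phase shift.
Zero or two π shifts → no net half-wave offset.
So the condition for constructive reflection is 2 n t = m λ.
Minimum nonzero at m = 1: t = λ / (2 n) = 533 / (2 × 1.38) = 193 nm.

193 nm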